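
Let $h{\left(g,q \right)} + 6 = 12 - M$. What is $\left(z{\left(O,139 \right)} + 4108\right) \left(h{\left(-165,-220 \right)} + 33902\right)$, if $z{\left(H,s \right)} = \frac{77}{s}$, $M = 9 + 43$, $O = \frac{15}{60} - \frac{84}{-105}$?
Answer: $\frac{19334789184}{139} \approx 1.391 \cdot 10^{8}$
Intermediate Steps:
$O = \frac{21}{20}$ ($O = 15 \cdot \frac{1}{60} - - \frac{4}{5} = \frac{1}{4} + \frac{4}{5} = \frac{21}{20} \approx 1.05$)
$M = 52$
$h{\left(g,q \right)} = -46$ ($h{\left(g,q \right)} = -6 + \left(12 - 52\right) = -6 - 40 = -46$)
$\left(z{\left(O,139 \right)} + 4108\right) \left(h{\left(-165,-220 \right)} + 33902\right) = \left(\frac{77}{139} + 4108\right) \left(-46 + 33902\right) = \left(77 \cdot \frac{1}{139} + 4108\right) 33856 = \left(\frac{77}{139} + 4108\right) 33856 = \frac{571089}{139} \cdot 33856 = \frac{19334789184}{139}$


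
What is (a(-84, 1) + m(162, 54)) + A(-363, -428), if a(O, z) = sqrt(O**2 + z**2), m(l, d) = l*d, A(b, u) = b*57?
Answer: -11943 + sqrt(7057) ≈ -11859.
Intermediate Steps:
A(b, u) = 57*b
m(l, d) = d*l
(a(-84, 1) + m(162, 54)) + A(-363, -428) = (sqrt((-84)**2 + 1**2) + 54*162) + 57*(-363) = (sqrt(7056 + 1) + 8748) - 20691 = (sqrt(7057) + 8748) - 20691 = (8748 + sqrt(7057)) - 20691 = -11943 + sqrt(7057)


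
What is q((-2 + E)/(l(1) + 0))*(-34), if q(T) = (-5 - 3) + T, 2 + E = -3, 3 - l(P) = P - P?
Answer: 1054/3 ≈ 351.33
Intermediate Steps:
l(P) = 3 (l(P) = 3 - (P - P) = 3 - 1*0 = 3 + 0 = 3)
E = -5 (E = -2 - 3 = -5)
q(T) = -8 + T
q((-2 + E)/(l(1) + 0))*(-34) = (-8 + (-2 - 5)/(3 + 0))*(-34) = (-8 - 7/3)*(-34) = -31/3*(-34) = 1054/3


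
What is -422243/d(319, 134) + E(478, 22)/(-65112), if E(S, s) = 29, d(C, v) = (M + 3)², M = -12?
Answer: -9164362855/1758024 ≈ -5212.9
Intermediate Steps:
d(C, v) = 81 (d(C, v) = (-12 + 3)² = (-9)² = 81)
-422243/d(319, 134) + E(478, 22)/(-65112) = -422243/81 + 29/(-65112) = -422243*1/81 + 29*(-1/65112) = -422243/81 - 29/65112 = -9164362855/1758024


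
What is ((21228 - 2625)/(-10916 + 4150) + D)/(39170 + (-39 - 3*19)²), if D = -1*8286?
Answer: -56081679/327379676 ≈ -0.17130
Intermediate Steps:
D = -8286
((21228 - 2625)/(-10916 + 4150) + D)/(39170 + (-39 - 3*19)²) = ((21228 - 2625)/(-10916 + 4150) - 8286)/(39170 + (-39 - 3*19)²) = (18603/(-6766) - 8286)/(39170 + (-39 - 57)²) = (18603*(-1/6766) - 8286)/(39170 + (-96)²) = (-18603/6766 - 8286)/(39170 + 9216) = -56081679/6766/48386 = -56081679/6766*1/48386 = -56081679/327379676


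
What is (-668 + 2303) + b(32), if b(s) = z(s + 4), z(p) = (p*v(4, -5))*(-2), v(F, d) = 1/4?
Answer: 1617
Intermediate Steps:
v(F, d) = ¼
z(p) = -p/2 (z(p) = (p*(¼))*(-2) = (p/4)*(-2) = -p/2)
b(s) = -2 - s/2 (b(s) = -(s + 4)/2 = -(4 + s)/2 = -2 - s/2)
(-668 + 2303) + b(32) = (-668 + 2303) + (-2 - ½*32) = 1635 + (-2 - 16) = 1635 - 18 = 1617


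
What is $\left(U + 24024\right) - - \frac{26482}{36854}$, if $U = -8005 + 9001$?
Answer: $\frac{461056781}{18427} \approx 25021.0$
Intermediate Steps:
$U = 996$
$\left(U + 24024\right) - - \frac{26482}{36854} = \left(996 + 24024\right) - - \frac{26482}{36854} = 25020 - \left(-26482\right) \frac{1}{36854} = 25020 - - \frac{13241}{18427} = 25020 + \frac{13241}{18427} = \frac{461056781}{18427}$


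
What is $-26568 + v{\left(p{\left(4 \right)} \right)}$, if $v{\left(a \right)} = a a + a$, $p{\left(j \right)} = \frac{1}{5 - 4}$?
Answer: $-26566$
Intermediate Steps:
$p{\left(j \right)} = 1$ ($p{\left(j \right)} = 1^{-1} = 1$)
$v{\left(a \right)} = a + a^{2}$ ($v{\left(a \right)} = a^{2} + a = a + a^{2}$)
$-26568 + v{\left(p{\left(4 \right)} \right)} = -26568 + 1 \left(1 + 1\right) = -26568 + 1 \cdot 2 = -26568 + 2 = -26566$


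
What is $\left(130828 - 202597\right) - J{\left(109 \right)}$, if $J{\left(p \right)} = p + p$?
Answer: $-71987$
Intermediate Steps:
$J{\left(p \right)} = 2 p$
$\left(130828 - 202597\right) - J{\left(109 \right)} = \left(130828 - 202597\right) - 2 \cdot 109 = -71769 - 218 = -71987$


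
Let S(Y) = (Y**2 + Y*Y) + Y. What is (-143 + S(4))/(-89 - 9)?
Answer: 107/98 ≈ 1.0918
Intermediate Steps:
S(Y) = Y + 2*Y**2 (S(Y) = (Y**2 + Y**2) + Y = 2*Y**2 + Y = Y + 2*Y**2)
(-143 + S(4))/(-89 - 9) = (-143 + 4*(1 + 2*4))/(-89 - 9) = (-143 + 4*(1 + 8))/(-98) = (-143 + 4*9)*(-1/98) = (-143 + 36)*(-1/98) = -107*(-1/98) = 107/98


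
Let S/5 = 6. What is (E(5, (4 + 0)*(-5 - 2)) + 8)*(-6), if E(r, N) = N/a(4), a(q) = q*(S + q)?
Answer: -795/17 ≈ -46.765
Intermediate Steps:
S = 30 (S = 5*6 = 30)
a(q) = q*(30 + q)
E(r, N) = N/136 (E(r, N) = N/((4*(30 + 4))) = N/((4*34)) = N/136)
(E(5, (4 + 0)*(-5 - 2)) + 8)*(-6) = (((4 + 0)*(-5 - 2))/136 + 8)*(-6) = ((4*(-7))/136 + 8)*(-6) = ((1/136)*(-28) + 8)*(-6) = (-7/34 + 8)*(-6) = (265/34)*(-6) = -795/17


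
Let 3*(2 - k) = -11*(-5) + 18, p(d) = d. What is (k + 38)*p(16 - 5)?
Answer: 517/3 ≈ 172.33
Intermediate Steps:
k = -67/3 (k = 2 - (-11*(-5) + 18)/3 = 2 - (55 + 18)/3 = 2 - 1/3*73 = 2 - 73/3 = -67/3 ≈ -22.333)
(k + 38)*p(16 - 5) = (-67/3 + 38)*(16 - 5) = (47/3)*11 = 517/3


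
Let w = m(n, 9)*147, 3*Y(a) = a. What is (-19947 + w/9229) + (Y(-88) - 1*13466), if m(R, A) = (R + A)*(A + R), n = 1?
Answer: -925873783/27687 ≈ -33441.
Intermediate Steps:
m(R, A) = (A + R)² (m(R, A) = (A + R)*(A + R) = (A + R)²)
Y(a) = a/3
w = 14700 (w = (9 + 1)²*147 = 10²*147 = 100*147 = 14700)
(-19947 + w/9229) + (Y(-88) - 1*13466) = (-19947 + 14700/9229) + ((⅓)*(-88) - 1*13466) = (-19947 + 14700*(1/9229)) + (-88/3 - 13466) = (-19947 + 14700/9229) - 40486/3 = -184076163/9229 - 40486/3 = -925873783/27687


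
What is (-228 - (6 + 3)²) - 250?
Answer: -559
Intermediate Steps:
(-228 - (6 + 3)²) - 250 = (-228 - 1*9²) - 250 = (-228 - 1*81) - 250 = (-228 - 81) - 250 = -309 - 250 = -559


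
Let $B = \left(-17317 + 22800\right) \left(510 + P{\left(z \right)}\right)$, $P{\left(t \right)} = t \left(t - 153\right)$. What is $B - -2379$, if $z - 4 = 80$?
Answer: $-28980759$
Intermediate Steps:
$z = 84$ ($z = 4 + 80 = 84$)
$P{\left(t \right)} = t \left(-153 + t\right)$
$B = -28983138$ ($B = \left(-17317 + 22800\right) \left(510 + 84 \left(-153 + 84\right)\right) = 5483 \left(510 + 84 \left(-69\right)\right) = 5483 \left(510 - 5796\right) = 5483 \left(-5286\right) = -28983138$)
$B - -2379 = -28983138 - -2379 = -28983138 + 2379 = -28980759$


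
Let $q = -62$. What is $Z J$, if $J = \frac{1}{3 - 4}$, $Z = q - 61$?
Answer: $123$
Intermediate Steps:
$Z = -123$ ($Z = -62 - 61 = -123$)
$J = -1$ ($J = \frac{1}{-1} = -1$)
$Z J = \left(-123\right) \left(-1\right) = 123$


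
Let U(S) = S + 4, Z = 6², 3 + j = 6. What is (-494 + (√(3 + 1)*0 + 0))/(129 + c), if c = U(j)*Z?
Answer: -494/381 ≈ -1.2966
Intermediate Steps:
j = 3 (j = -3 + 6 = 3)
Z = 36
U(S) = 4 + S
c = 252 (c = (4 + 3)*36 = 7*36 = 252)
(-494 + (√(3 + 1)*0 + 0))/(129 + c) = (-494 + (√(3 + 1)*0 + 0))/(129 + 252) = (-494 + (√4*0 + 0))/381 = (-494 + (2*0 + 0))*(1/381) = (-494 + (0 + 0))*(1/381) = (-494 + 0)*(1/381) = -494*1/381 = -494/381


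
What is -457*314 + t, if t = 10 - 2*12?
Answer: -143512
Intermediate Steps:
t = -14 (t = 10 - 24 = -14)
-457*314 + t = -457*314 - 14 = -143498 - 14 = -143512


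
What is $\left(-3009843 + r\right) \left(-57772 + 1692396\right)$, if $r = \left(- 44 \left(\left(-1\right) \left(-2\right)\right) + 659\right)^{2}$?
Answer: $-4387007160448$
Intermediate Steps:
$r = 326041$ ($r = \left(\left(-44\right) 2 + 659\right)^{2} = \left(-88 + 659\right)^{2} = 571^{2} = 326041$)
$\left(-3009843 + r\right) \left(-57772 + 1692396\right) = \left(-3009843 + 326041\right) \left(-57772 + 1692396\right) = \left(-2683802\right) 1634624 = -4387007160448$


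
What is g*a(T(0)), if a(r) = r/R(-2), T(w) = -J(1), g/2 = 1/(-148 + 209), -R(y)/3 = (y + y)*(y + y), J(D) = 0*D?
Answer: 0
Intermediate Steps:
J(D) = 0
R(y) = -12*y² (R(y) = -3*(y + y)*(y + y) = -3*2*y*2*y = -12*y²)
g = 2/61 (g = 2/(-148 + 209) = 2/61 ≈ 0.032787)
T(w) = 0 (T(w) = -1*0 = 0)
a(r) = -r/48 (a(r) = r/((-12*(-2)²)) = r/((-12*4)) = r/(-48) = r*(-1/48) = -r/48)
g*a(T(0)) = 2*(-1/48*0)/61 = (2/61)*0 = 0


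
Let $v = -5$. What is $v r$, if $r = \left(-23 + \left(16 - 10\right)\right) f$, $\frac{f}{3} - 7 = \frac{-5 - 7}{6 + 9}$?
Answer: $1581$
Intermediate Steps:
$f = \frac{93}{5}$ ($f = 21 + 3 \frac{-5 - 7}{6 + 9} = 21 + 3 \left(- \frac{12}{15}\right) = 21 + 3 \left(\left(-12\right) \frac{1}{15}\right) = 21 + 3 \left(- \frac{4}{5}\right) = 21 - \frac{12}{5} = \frac{93}{5} \approx 18.6$)
$r = - \frac{1581}{5}$ ($r = \left(-23 + \left(16 - 10\right)\right) \frac{93}{5} = \left(-23 + 6\right) \frac{93}{5} = \left(-17\right) \frac{93}{5} = - \frac{1581}{5} \approx -316.2$)
$v r = \left(-5\right) \left(- \frac{1581}{5}\right) = 1581$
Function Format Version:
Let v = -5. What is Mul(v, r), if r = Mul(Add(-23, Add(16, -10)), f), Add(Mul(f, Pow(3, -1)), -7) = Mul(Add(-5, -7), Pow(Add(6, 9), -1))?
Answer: 1581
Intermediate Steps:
f = Rational(93, 5) (f = Add(21, Mul(3, Mul(Add(-5, -7), Pow(Add(6, 9), -1)))) = Add(21, Mul(3, Mul(-12, Pow(15, -1)))) = Add(21, Mul(3, Mul(-12, Rational(1, 15)))) = Add(21, Mul(3, Rational(-4, 5))) = Add(21, Rational(-12, 5)) = Rational(93, 5) ≈ 18.600)
r = Rational(-1581, 5) (r = Mul(Add(-23, Add(16, -10)), Rational(93, 5)) = Mul(Add(-23, 6), Rational(93, 5)) = Mul(-17, Rational(93, 5)) = Rational(-1581, 5) ≈ -316.20)
Mul(v, r) = Mul(-5, Rational(-1581, 5)) = 1581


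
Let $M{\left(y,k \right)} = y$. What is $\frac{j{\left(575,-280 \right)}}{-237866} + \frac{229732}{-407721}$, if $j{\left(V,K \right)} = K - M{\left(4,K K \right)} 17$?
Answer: $- \frac{51515638}{91666317} \approx -0.56199$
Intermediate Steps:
$j{\left(V,K \right)} = -68 + K$ ($j{\left(V,K \right)} = K - 4 \cdot 17 = K - 68 = -68 + K$)
$\frac{j{\left(575,-280 \right)}}{-237866} + \frac{229732}{-407721} = \frac{-68 - 280}{-237866} + \frac{229732}{-407721} = \left(-348\right) \left(- \frac{1}{237866}\right) + 229732 \left(- \frac{1}{407721}\right) = \frac{174}{118933} - \frac{229732}{407721} = - \frac{51515638}{91666317}$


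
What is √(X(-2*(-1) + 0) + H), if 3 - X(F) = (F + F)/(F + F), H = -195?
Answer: I*√193 ≈ 13.892*I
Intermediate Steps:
X(F) = 2 (X(F) = 3 - (F + F)/(F + F) = 3 - 2*F/(2*F) = 3 - 2*F*1/(2*F) = 3 - 1*1 = 3 - 1 = 2)
√(X(-2*(-1) + 0) + H) = √(2 - 195) = √(-193) = I*√193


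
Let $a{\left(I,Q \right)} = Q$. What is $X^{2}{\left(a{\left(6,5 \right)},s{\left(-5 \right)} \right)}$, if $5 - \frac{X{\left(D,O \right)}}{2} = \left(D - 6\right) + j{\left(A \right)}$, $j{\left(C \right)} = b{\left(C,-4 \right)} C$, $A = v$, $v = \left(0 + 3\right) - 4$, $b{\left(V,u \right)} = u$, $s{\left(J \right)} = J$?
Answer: $16$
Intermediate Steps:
$v = -1$ ($v = 3 - 4 = -1$)
$A = -1$
$j{\left(C \right)} = - 4 C$
$X{\left(D,O \right)} = 14 - 2 D$ ($X{\left(D,O \right)} = 10 - 2 \left(\left(D - 6\right) - -4\right) = 10 - 2 \left(\left(-6 + D\right) + 4\right) = 10 - 2 \left(-2 + D\right) = 10 - \left(-4 + 2 D\right) = 14 - 2 D$)
$X^{2}{\left(a{\left(6,5 \right)},s{\left(-5 \right)} \right)} = \left(14 - 10\right)^{2} = 4^{2} = 16$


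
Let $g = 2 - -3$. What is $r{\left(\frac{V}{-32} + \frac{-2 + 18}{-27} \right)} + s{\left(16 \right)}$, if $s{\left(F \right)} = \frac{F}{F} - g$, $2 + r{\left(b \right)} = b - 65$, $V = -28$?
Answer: $- \frac{15275}{216} \approx -70.718$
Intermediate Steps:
$g = 5$ ($g = 2 + 3 = 5$)
$r{\left(b \right)} = -67 + b$ ($r{\left(b \right)} = -2 + \left(b - 65\right) = -2 + \left(-65 + b\right) = -67 + b$)
$s{\left(F \right)} = -4$ ($s{\left(F \right)} = \frac{F}{F} - 5 = 1 - 5 = -4$)
$r{\left(\frac{V}{-32} + \frac{-2 + 18}{-27} \right)} + s{\left(16 \right)} = \left(-67 + \left(- \frac{28}{-32} + \frac{-2 + 18}{-27}\right)\right) - 4 = \left(-67 + \left(\left(-28\right) \left(- \frac{1}{32}\right) + 16 \left(- \frac{1}{27}\right)\right)\right) - 4 = \left(-67 + \left(\frac{7}{8} - \frac{16}{27}\right)\right) - 4 = \left(-67 + \frac{61}{216}\right) - 4 = - \frac{14411}{216} - 4 = - \frac{15275}{216}$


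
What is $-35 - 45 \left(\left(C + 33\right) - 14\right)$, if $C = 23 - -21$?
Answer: $-2870$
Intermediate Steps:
$C = 44$ ($C = 23 + 21 = 44$)
$-35 - 45 \left(\left(C + 33\right) - 14\right) = -35 - 45 \left(\left(44 + 33\right) - 14\right) = -35 - 45 \left(77 - 14\right) = -35 - 2835 = -2870$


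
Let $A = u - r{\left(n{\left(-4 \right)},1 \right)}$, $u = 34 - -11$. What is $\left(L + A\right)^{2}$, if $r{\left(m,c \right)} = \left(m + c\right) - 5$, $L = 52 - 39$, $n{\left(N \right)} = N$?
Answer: $4356$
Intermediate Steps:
$u = 45$ ($u = 34 + 11 = 45$)
$L = 13$
$r{\left(m,c \right)} = -5 + c + m$ ($r{\left(m,c \right)} = \left(c + m\right) - 5 = -5 + c + m$)
$A = 53$ ($A = 45 - \left(-5 + 1 - 4\right) = 45 - -8 = 45 + 8 = 53$)
$\left(L + A\right)^{2} = \left(13 + 53\right)^{2} = 66^{2} = 4356$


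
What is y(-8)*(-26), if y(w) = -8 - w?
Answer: 0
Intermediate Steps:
y(-8)*(-26) = (-8 - 1*(-8))*(-26) = (-8 + 8)*(-26) = 0*(-26) = 0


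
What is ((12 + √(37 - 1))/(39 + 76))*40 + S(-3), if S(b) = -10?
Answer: -86/23 ≈ -3.7391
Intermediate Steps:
((12 + √(37 - 1))/(39 + 76))*40 + S(-3) = ((12 + √(37 - 1))/(39 + 76))*40 - 10 = ((12 + √36)/115)*40 - 10 = ((12 + 6)*(1/115))*40 - 10 = (18*(1/115))*40 - 10 = (18/115)*40 - 10 = 144/23 - 10 = -86/23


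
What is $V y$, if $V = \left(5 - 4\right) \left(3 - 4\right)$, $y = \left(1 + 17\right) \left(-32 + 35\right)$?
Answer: $-54$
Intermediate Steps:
$y = 54$ ($y = 18 \cdot 3 = 54$)
$V = -1$ ($V = 1 \left(-1\right) = -1$)
$V y = \left(-1\right) 54 = -54$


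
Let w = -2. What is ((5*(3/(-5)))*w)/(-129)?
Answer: -2/43 ≈ -0.046512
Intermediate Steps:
((5*(3/(-5)))*w)/(-129) = ((5*(3/(-5)))*(-2))/(-129) = -5*(3*(-⅕))*(-2)/129 = -5*(-⅗)*(-2)/129 = -(-1)*(-2)/43 = -1/129*6 = -2/43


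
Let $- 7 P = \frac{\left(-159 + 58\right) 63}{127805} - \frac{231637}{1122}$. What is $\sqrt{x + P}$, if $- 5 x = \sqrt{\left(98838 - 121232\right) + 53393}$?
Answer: $\frac{\sqrt{606601050639923130 - 4112551967156820 \sqrt{30999}}}{143397210} \approx 2.3902 i$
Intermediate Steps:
$P = \frac{4230215153}{143397210}$ ($P = - \frac{\frac{\left(-159 + 58\right) 63}{127805} - \frac{231637}{1122}}{7} = - \frac{\left(-101\right) 63 \cdot \frac{1}{127805} - \frac{231637}{1122}}{7} = - \frac{\left(-6363\right) \frac{1}{127805} - \frac{231637}{1122}}{7} = - \frac{- \frac{6363}{127805} - \frac{231637}{1122}}{7} = \left(- \frac{1}{7}\right) \left(- \frac{29611506071}{143397210}\right) = \frac{4230215153}{143397210} \approx 29.5$)
$x = - \frac{\sqrt{30999}}{5}$ ($x = - \frac{\sqrt{\left(98838 - 121232\right) + 53393}}{5} = - \frac{\sqrt{-22394 + 53393}}{5} = - \frac{\sqrt{30999}}{5} \approx -35.213$)
$\sqrt{x + P} = \sqrt{- \frac{\sqrt{30999}}{5} + \frac{4230215153}{143397210}} = \sqrt{\frac{4230215153}{143397210} - \frac{\sqrt{30999}}{5}}$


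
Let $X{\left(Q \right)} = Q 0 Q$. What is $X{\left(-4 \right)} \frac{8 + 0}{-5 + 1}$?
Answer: $0$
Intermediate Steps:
$X{\left(Q \right)} = 0$ ($X{\left(Q \right)} = 0 Q = 0$)
$X{\left(-4 \right)} \frac{8 + 0}{-5 + 1} = 0 \frac{8 + 0}{-5 + 1} = 0 \frac{8}{-4} = 0 \cdot 8 \left(- \frac{1}{4}\right) = 0 \left(-2\right) = 0$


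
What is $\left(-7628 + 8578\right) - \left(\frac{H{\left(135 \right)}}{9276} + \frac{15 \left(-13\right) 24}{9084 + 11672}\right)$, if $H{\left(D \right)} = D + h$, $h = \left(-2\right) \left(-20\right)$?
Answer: $\frac{45736450645}{48133164} \approx 950.21$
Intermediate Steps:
$h = 40$
$H{\left(D \right)} = 40 + D$ ($H{\left(D \right)} = D + 40 = 40 + D$)
$\left(-7628 + 8578\right) - \left(\frac{H{\left(135 \right)}}{9276} + \frac{15 \left(-13\right) 24}{9084 + 11672}\right) = \left(-7628 + 8578\right) - \left(\frac{40 + 135}{9276} + \frac{15 \left(-13\right) 24}{9084 + 11672}\right) = 950 - \left(175 \cdot \frac{1}{9276} + \frac{\left(-195\right) 24}{20756}\right) = 950 - \left(\frac{175}{9276} - \frac{1170}{5189}\right) = 950 - - \frac{9944845}{48133164} = 950 + \frac{9944845}{48133164} = \frac{45736450645}{48133164}$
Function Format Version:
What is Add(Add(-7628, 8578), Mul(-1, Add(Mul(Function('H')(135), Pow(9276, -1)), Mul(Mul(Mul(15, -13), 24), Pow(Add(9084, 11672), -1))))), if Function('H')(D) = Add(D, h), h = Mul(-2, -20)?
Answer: Rational(45736450645, 48133164) ≈ 950.21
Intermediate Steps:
h = 40
Function('H')(D) = Add(40, D) (Function('H')(D) = Add(D, 40) = Add(40, D))
Add(Add(-7628, 8578), Mul(-1, Add(Mul(Function('H')(135), Pow(9276, -1)), Mul(Mul(Mul(15, -13), 24), Pow(Add(9084, 11672), -1))))) = Add(Add(-7628, 8578), Mul(-1, Add(Mul(Add(40, 135), Pow(9276, -1)), Mul(Mul(Mul(15, -13), 24), Pow(Add(9084, 11672), -1))))) = Add(950, Mul(-1, Add(Mul(175, Rational(1, 9276)), Mul(Mul(-195, 24), Pow(20756, -1))))) = Add(950, Mul(-1, Add(Rational(175, 9276), Mul(-4680, Rational(1, 20756))))) = Add(950, Mul(-1, Add(Rational(175, 9276), Rational(-1170, 5189)))) = Add(950, Mul(-1, Rational(-9944845, 48133164))) = Add(950, Rational(9944845, 48133164)) = Rational(45736450645, 48133164)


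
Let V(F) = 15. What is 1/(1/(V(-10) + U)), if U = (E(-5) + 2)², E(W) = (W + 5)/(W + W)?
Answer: 19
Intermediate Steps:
E(W) = (5 + W)/(2*W) (E(W) = (5 + W)/((2*W)) = (5 + W)*(1/(2*W)) = (5 + W)/(2*W))
U = 4 (U = ((½)*(5 - 5)/(-5) + 2)² = ((½)*(-⅕)*0 + 2)² = (0 + 2)² = 2² = 4)
1/(1/(V(-10) + U)) = 1/(1/(15 + 4)) = 1/(1/19) = 19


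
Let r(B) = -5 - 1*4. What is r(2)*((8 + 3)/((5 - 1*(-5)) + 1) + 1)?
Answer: -18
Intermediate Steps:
r(B) = -9 (r(B) = -5 - 4 = -9)
r(2)*((8 + 3)/((5 - 1*(-5)) + 1) + 1) = -9*((8 + 3)/((5 - 1*(-5)) + 1) + 1) = -9*(11/((5 + 5) + 1) + 1) = -9*(11/(10 + 1) + 1) = -9*(11/11 + 1) = -9*(11*(1/11) + 1) = -9*(1 + 1) = -9*2 = -18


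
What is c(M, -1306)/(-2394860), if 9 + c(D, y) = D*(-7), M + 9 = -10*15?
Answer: -276/598715 ≈ -0.00046099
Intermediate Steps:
M = -159 (M = -9 - 10*15 = -9 - 150 = -159)
c(D, y) = -9 - 7*D (c(D, y) = -9 + D*(-7) = -9 - 7*D)
c(M, -1306)/(-2394860) = (-9 - 7*(-159))/(-2394860) = (-9 + 1113)*(-1/2394860) = 1104*(-1/2394860) = -276/598715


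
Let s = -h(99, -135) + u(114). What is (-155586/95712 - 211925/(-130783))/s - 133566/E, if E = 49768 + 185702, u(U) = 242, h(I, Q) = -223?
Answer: -287946129453683/507624364970704 ≈ -0.56724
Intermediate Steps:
E = 235470
s = 465 (s = -1*(-223) + 242 = 223 + 242 = 465)
(-155586/95712 - 211925/(-130783))/s - 133566/E = (-155586/95712 - 211925/(-130783))/465 - 133566/235470 = (-155586*1/95712 - 211925*(-1/130783))*(1/465) - 133566*1/235470 = (-25931/15952 + 211925/130783)*(1/465) - 22261/39245 = -10706373/2086250416*1/465 - 22261/39245 = -3568791/323368814480 - 22261/39245 = -287946129453683/507624364970704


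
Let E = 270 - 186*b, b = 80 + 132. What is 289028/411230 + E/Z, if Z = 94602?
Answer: 936503133/3241931705 ≈ 0.28887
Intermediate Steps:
b = 212
E = -39162 (E = 270 - 186*212 = 270 - 39432 = -39162)
289028/411230 + E/Z = 289028/411230 - 39162/94602 = 289028*(1/411230) - 39162*1/94602 = 144514/205615 - 6527/15767 = 936503133/3241931705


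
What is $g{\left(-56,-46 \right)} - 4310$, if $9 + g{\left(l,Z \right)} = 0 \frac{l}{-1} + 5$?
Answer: $-4314$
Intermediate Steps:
$g{\left(l,Z \right)} = -4$ ($g{\left(l,Z \right)} = -9 + \left(0 \frac{l}{-1} + 5\right) = -9 + \left(0 l \left(-1\right) + 5\right) = -9 + \left(0 \left(- l\right) + 5\right) = -9 + \left(0 + 5\right) = -9 + 5 = -4$)
$g{\left(-56,-46 \right)} - 4310 = -4 - 4310 = -4314$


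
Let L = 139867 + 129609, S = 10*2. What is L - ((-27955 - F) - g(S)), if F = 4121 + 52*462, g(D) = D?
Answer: 325596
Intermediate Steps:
S = 20
L = 269476
F = 28145 (F = 4121 + 24024 = 28145)
L - ((-27955 - F) - g(S)) = 269476 - ((-27955 - 1*28145) - 1*20) = 269476 - ((-27955 - 28145) - 20) = 269476 - (-56100 - 20) = 269476 - 1*(-56120) = 269476 + 56120 = 325596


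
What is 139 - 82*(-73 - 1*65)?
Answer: 11455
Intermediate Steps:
139 - 82*(-73 - 1*65) = 139 - 82*(-73 - 65) = 139 - 82*(-138) = 139 + 11316 = 11455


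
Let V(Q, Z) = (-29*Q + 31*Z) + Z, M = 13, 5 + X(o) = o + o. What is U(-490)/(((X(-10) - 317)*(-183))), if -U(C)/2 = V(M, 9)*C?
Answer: -43610/31293 ≈ -1.3936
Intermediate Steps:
X(o) = -5 + 2*o (X(o) = -5 + (o + o) = -5 + 2*o)
V(Q, Z) = -29*Q + 32*Z
U(C) = 178*C (U(C) = -2*(-29*13 + 32*9)*C = -2*(-377 + 288)*C = -(-178)*C = 178*C)
U(-490)/(((X(-10) - 317)*(-183))) = (178*(-490))/((((-5 + 2*(-10)) - 317)*(-183))) = -87220*(-1/(183*((-5 - 20) - 317))) = -87220*(-1/(183*(-25 - 317))) = -87220/((-342*(-183))) = -87220/62586 = -87220*1/62586 = -43610/31293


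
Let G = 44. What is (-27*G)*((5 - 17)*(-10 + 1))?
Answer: -128304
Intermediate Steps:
(-27*G)*((5 - 17)*(-10 + 1)) = (-27*44)*((5 - 17)*(-10 + 1)) = -(-14256)*(-9) = -1188*108 = -128304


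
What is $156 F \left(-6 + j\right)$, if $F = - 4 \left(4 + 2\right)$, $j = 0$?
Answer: $22464$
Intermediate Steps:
$F = -24$ ($F = \left(-4\right) 6 = -24$)
$156 F \left(-6 + j\right) = 156 \left(- 24 \left(-6 + 0\right)\right) = 156 \left(\left(-24\right) \left(-6\right)\right) = 156 \cdot 144 = 22464$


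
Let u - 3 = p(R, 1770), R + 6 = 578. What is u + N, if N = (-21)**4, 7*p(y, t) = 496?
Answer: 1361884/7 ≈ 1.9455e+5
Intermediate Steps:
R = 572 (R = -6 + 578 = 572)
p(y, t) = 496/7 (p(y, t) = (1/7)*496 = 496/7)
u = 517/7 (u = 3 + 496/7 = 517/7 ≈ 73.857)
N = 194481
u + N = 517/7 + 194481 = 1361884/7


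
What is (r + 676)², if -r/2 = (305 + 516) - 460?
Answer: 2116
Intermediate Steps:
r = -722 (r = -2*((305 + 516) - 460) = -2*(821 - 460) = -2*361 = -722)
(r + 676)² = (-722 + 676)² = (-46)² = 2116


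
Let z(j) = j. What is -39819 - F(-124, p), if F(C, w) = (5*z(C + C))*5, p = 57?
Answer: -33619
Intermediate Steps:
F(C, w) = 50*C (F(C, w) = (5*(C + C))*5 = (5*(2*C))*5 = (10*C)*5 = 50*C)
-39819 - F(-124, p) = -39819 - 50*(-124) = -39819 - 1*(-6200) = -39819 + 6200 = -33619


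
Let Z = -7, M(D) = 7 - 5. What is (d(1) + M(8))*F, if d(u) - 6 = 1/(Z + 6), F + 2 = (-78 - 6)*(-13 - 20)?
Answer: 19390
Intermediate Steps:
M(D) = 2
F = 2770 (F = -2 + (-78 - 6)*(-13 - 20) = -2 - 84*(-33) = -2 + 2772 = 2770)
d(u) = 5 (d(u) = 6 + 1/(-7 + 6) = 6 + 1/(-1) = 6 - 1 = 5)
(d(1) + M(8))*F = (5 + 2)*2770 = 7*2770 = 19390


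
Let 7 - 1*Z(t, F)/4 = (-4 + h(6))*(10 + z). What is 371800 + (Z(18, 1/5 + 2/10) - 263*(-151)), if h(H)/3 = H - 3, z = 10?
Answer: 411141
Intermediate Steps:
h(H) = -9 + 3*H (h(H) = 3*(H - 3) = 3*(-3 + H) = -9 + 3*H)
Z(t, F) = -372 (Z(t, F) = 28 - 4*(-4 + (-9 + 3*6))*(10 + 10) = 28 - 4*(-4 + (-9 + 18))*20 = 28 - 4*(-4 + 9)*20 = 28 - 20*20 = 28 - 4*100 = 28 - 400 = -372)
371800 + (Z(18, 1/5 + 2/10) - 263*(-151)) = 371800 + (-372 - 263*(-151)) = 371800 + (-372 + 39713) = 371800 + 39341 = 411141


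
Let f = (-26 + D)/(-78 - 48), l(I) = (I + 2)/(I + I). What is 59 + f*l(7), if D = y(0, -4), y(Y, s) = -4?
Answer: 5797/98 ≈ 59.153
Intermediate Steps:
D = -4
l(I) = (2 + I)/(2*I) (l(I) = (2 + I)/((2*I)) = (2 + I)*(1/(2*I)) = (2 + I)/(2*I))
f = 5/21 (f = (-26 - 4)/(-78 - 48) = -30/(-126) = -30*(-1/126) = 5/21 ≈ 0.23810)
59 + f*l(7) = 59 + 5*((½)*(2 + 7)/7)/21 = 59 + 5*((½)*(⅐)*9)/21 = 59 + (5/21)*(9/14) = 59 + 15/98 = 5797/98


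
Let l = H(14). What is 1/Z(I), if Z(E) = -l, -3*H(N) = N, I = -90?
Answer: 3/14 ≈ 0.21429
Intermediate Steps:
H(N) = -N/3
l = -14/3 (l = -⅓*14 = -14/3 ≈ -4.6667)
Z(E) = 14/3 (Z(E) = -1*(-14/3) = 14/3)
1/Z(I) = 1/(14/3) = 3/14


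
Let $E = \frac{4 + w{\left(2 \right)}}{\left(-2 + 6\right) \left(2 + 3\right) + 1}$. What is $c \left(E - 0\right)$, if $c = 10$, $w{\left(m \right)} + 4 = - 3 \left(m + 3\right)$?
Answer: $- \frac{50}{7} \approx -7.1429$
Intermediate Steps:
$w{\left(m \right)} = -13 - 3 m$ ($w{\left(m \right)} = -4 - 3 \left(m + 3\right) = -4 - 3 \left(3 + m\right) = -4 - \left(9 + 3 m\right) = -13 - 3 m$)
$E = - \frac{5}{7}$ ($E = \frac{4 - 19}{\left(-2 + 6\right) \left(2 + 3\right) + 1} = \frac{4 - 19}{4 \cdot 5 + 1} = \frac{4 - 19}{20 + 1} = - \frac{15}{21} = \left(-15\right) \frac{1}{21} = - \frac{5}{7} \approx -0.71429$)
$c \left(E - 0\right) = 10 \left(- \frac{5}{7} - 0\right) = 10 \left(- \frac{5}{7} + \left(-4 + 4\right)\right) = 10 \left(- \frac{5}{7} + 0\right) = 10 \left(- \frac{5}{7}\right) = - \frac{50}{7}$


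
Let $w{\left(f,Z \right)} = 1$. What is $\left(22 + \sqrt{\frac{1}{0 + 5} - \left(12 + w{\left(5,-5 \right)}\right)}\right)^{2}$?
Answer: $\frac{2356}{5} + \frac{352 i \sqrt{5}}{5} \approx 471.2 + 157.42 i$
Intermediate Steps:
$\left(22 + \sqrt{\frac{1}{0 + 5} - \left(12 + w{\left(5,-5 \right)}\right)}\right)^{2} = \left(22 + \sqrt{\frac{1}{0 + 5} - 13}\right)^{2} = \left(22 + \sqrt{\frac{1}{5} - 13}\right)^{2} = \left(22 + \sqrt{- \frac{64}{5}}\right)^{2} = \left(22 + \frac{8 i \sqrt{5}}{5}\right)^{2}$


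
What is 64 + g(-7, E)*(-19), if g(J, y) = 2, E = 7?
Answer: 26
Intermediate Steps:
64 + g(-7, E)*(-19) = 64 + 2*(-19) = 64 - 38 = 26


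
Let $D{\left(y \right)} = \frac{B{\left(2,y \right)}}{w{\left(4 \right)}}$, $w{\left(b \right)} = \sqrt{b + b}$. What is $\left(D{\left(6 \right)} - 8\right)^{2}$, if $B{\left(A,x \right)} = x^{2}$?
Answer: $226 - 144 \sqrt{2} \approx 22.353$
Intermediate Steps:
$w{\left(b \right)} = \sqrt{2} \sqrt{b}$ ($w{\left(b \right)} = \sqrt{2 b} = \sqrt{2} \sqrt{b}$)
$D{\left(y \right)} = \frac{\sqrt{2} y^{2}}{4}$ ($D{\left(y \right)} = \frac{y^{2}}{\sqrt{2} \sqrt{4}} = \frac{y^{2}}{\sqrt{2} \cdot 2} = \frac{y^{2}}{2 \sqrt{2}} = y^{2} \frac{\sqrt{2}}{4} = \frac{\sqrt{2} y^{2}}{4}$)
$\left(D{\left(6 \right)} - 8\right)^{2} = \left(\frac{\sqrt{2} \cdot 6^{2}}{4} - 8\right)^{2} = \left(\frac{1}{4} \sqrt{2} \cdot 36 - 8\right)^{2} = \left(9 \sqrt{2} - 8\right)^{2} = \left(-8 + 9 \sqrt{2}\right)^{2}$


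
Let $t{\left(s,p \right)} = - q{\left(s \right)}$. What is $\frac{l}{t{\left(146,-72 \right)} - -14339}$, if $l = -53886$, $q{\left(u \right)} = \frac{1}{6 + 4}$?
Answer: $- \frac{538860}{143389} \approx -3.758$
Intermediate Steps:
$q{\left(u \right)} = \frac{1}{10}$
$t{\left(s,p \right)} = - \frac{1}{10}$ ($t{\left(s,p \right)} = \left(-1\right) \frac{1}{10} = - \frac{1}{10}$)
$\frac{l}{t{\left(146,-72 \right)} - -14339} = - \frac{53886}{- \frac{1}{10} - -14339} = - \frac{53886}{- \frac{1}{10} + 14339} = - \frac{53886}{\frac{143389}{10}} = \left(-53886\right) \frac{10}{143389} = - \frac{538860}{143389}$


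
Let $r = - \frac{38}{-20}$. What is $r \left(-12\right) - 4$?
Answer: $- \frac{134}{5} \approx -26.8$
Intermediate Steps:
$r = \frac{19}{10}$ ($r = \left(-38\right) \left(- \frac{1}{20}\right) = \frac{19}{10} \approx 1.9$)
$r \left(-12\right) - 4 = \frac{19}{10} \left(-12\right) - 4 = - \frac{114}{5} - 4 = - \frac{134}{5}$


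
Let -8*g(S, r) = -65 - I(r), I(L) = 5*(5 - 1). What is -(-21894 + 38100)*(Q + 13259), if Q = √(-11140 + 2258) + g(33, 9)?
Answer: -860190171/4 - 16206*I*√8882 ≈ -2.1505e+8 - 1.5273e+6*I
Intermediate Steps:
I(L) = 20 (I(L) = 5*4 = 20)
g(S, r) = 85/8 (g(S, r) = -(-65 - 1*20)/8 = -(-65 - 20)/8 = -⅛*(-85) = 85/8)
Q = 85/8 + I*√8882 (Q = √(-11140 + 2258) + 85/8 = √(-8882) + 85/8 = I*√8882 + 85/8 = 85/8 + I*√8882 ≈ 10.625 + 94.244*I)
-(-21894 + 38100)*(Q + 13259) = -(-21894 + 38100)*((85/8 + I*√8882) + 13259) = -16206*(106157/8 + I*√8882) = -(860190171/4 + 16206*I*√8882) = -860190171/4 - 16206*I*√8882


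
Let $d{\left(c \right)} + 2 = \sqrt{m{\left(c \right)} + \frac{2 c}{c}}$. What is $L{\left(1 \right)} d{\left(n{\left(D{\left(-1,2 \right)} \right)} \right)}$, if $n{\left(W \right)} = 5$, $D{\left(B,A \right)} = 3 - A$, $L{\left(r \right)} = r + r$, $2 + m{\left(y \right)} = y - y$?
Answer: $-4$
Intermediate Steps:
$m{\left(y \right)} = -2$ ($m{\left(y \right)} = -2 + \left(y - y\right) = -2 + 0 = -2$)
$L{\left(r \right)} = 2 r$
$d{\left(c \right)} = -2$ ($d{\left(c \right)} = -2 + \sqrt{-2 + \frac{2 c}{c}} = -2 + \sqrt{-2 + 2} = -2 + \sqrt{0} = -2 + 0 = -2$)
$L{\left(1 \right)} d{\left(n{\left(D{\left(-1,2 \right)} \right)} \right)} = 2 \cdot 1 \left(-2\right) = 2 \left(-2\right) = -4$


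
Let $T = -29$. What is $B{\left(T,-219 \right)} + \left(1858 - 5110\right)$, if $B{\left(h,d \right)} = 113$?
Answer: $-3139$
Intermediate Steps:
$B{\left(T,-219 \right)} + \left(1858 - 5110\right) = 113 + \left(1858 - 5110\right) = 113 - 3252 = -3139$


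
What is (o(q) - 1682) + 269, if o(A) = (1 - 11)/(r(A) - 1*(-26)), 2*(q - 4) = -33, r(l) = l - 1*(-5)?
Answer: -52301/37 ≈ -1413.5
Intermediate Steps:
r(l) = 5 + l (r(l) = l + 5 = 5 + l)
q = -25/2 (q = 4 + (½)*(-33) = 4 - 33/2 = -25/2 ≈ -12.500)
o(A) = -10/(31 + A) (o(A) = (1 - 11)/((5 + A) - 1*(-26)) = -10/((5 + A) + 26) = -10/(31 + A))
(o(q) - 1682) + 269 = (-10/(31 - 25/2) - 1682) + 269 = (-10/37/2 - 1682) + 269 = (-10*2/37 - 1682) + 269 = (-20/37 - 1682) + 269 = -62254/37 + 269 = -52301/37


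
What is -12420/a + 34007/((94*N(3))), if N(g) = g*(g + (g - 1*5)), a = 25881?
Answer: 292210909/2432814 ≈ 120.11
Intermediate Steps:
N(g) = g*(-5 + 2*g) (N(g) = g*(g + (g - 5)) = g*(g + (-5 + g)) = g*(-5 + 2*g))
-12420/a + 34007/((94*N(3))) = -12420/25881 + 34007/((94*(3*(-5 + 2*3)))) = -12420*1/25881 + 34007/((94*(3*(-5 + 6)))) = -4140/8627 + 34007/((94*(3*1))) = -4140/8627 + 34007/((94*3)) = -4140/8627 + 34007/282 = 292210909/2432814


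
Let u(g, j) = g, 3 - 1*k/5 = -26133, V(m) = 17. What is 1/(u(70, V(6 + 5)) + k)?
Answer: 1/130750 ≈ 7.6482e-6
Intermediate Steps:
k = 130680 (k = 15 - 5*(-26133) = 15 + 130665 = 130680)
1/(u(70, V(6 + 5)) + k) = 1/(70 + 130680) = 1/130750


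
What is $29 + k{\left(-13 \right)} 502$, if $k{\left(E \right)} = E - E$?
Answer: $29$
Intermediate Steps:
$k{\left(E \right)} = 0$
$29 + k{\left(-13 \right)} 502 = 29 + 0 \cdot 502 = 29 + 0 = 29$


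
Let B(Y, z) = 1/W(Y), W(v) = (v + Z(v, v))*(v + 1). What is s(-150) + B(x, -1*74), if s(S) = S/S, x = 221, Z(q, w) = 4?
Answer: 49951/49950 ≈ 1.0000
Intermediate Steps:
W(v) = (1 + v)*(4 + v) (W(v) = (v + 4)*(v + 1) = (4 + v)*(1 + v) = (1 + v)*(4 + v))
s(S) = 1
B(Y, z) = 1/(4 + Y² + 5*Y)
s(-150) + B(x, -1*74) = 1 + 1/(4 + 221² + 5*221) = 1 + 1/(4 + 48841 + 1105) = 1 + 1/49950 = 49951/49950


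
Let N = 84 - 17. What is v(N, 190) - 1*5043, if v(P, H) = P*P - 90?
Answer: -644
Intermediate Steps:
N = 67
v(P, H) = -90 + P² (v(P, H) = P² - 90 = -90 + P²)
v(N, 190) - 1*5043 = (-90 + 67²) - 1*5043 = (-90 + 4489) - 5043 = 4399 - 5043 = -644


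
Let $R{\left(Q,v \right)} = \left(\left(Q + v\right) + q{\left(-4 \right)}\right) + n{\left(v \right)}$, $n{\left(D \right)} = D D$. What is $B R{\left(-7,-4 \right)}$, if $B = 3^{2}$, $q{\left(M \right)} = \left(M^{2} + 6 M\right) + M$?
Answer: $-63$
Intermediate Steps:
$n{\left(D \right)} = D^{2}$
$q{\left(M \right)} = M^{2} + 7 M$
$R{\left(Q,v \right)} = -12 + Q + v + v^{2}$ ($R{\left(Q,v \right)} = \left(\left(Q + v\right) - 4 \left(7 - 4\right)\right) + v^{2} = \left(\left(Q + v\right) - 12\right) + v^{2} = \left(-12 + Q + v\right) + v^{2} = -12 + Q + v + v^{2}$)
$B = 9$
$B R{\left(-7,-4 \right)} = 9 \left(-12 - 7 - 4 + \left(-4\right)^{2}\right) = 9 \left(-12 - 7 - 4 + 16\right) = 9 \left(-7\right) = -63$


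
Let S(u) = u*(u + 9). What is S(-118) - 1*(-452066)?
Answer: 464928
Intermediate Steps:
S(u) = u*(9 + u)
S(-118) - 1*(-452066) = -118*(9 - 118) - 1*(-452066) = -118*(-109) + 452066 = 12862 + 452066 = 464928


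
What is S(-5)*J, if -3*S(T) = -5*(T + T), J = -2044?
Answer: 102200/3 ≈ 34067.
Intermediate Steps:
S(T) = 10*T/3 (S(T) = -(-5)*(T + T)/3 = -(-5)*2*T/3 = -(-10)*T/3 = 10*T/3)
S(-5)*J = ((10/3)*(-5))*(-2044) = -50/3*(-2044) = 102200/3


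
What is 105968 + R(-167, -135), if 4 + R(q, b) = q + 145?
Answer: 105942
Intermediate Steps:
R(q, b) = 141 + q (R(q, b) = -4 + (q + 145) = -4 + (145 + q) = 141 + q)
105968 + R(-167, -135) = 105968 + (141 - 167) = 105968 - 26 = 105942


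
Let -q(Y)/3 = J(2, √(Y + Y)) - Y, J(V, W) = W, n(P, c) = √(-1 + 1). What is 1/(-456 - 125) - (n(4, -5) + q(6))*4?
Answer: -41833/581 + 24*√3 ≈ -30.432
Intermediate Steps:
n(P, c) = 0 (n(P, c) = √0 = 0)
q(Y) = 3*Y - 3*√2*√Y (q(Y) = -3*(√(Y + Y) - Y) = -3*(√(2*Y) - Y) = -3*(√2*√Y - Y) = -3*(-Y + √2*√Y) = 3*Y - 3*√2*√Y)
1/(-456 - 125) - (n(4, -5) + q(6))*4 = 1/(-456 - 125) - (0 + (3*6 - 3*√2*√6))*4 = 1/(-581) - (0 + (18 - 6*√3))*4 = -1/581 - (18 - 6*√3)*4 = -1/581 - (72 - 24*√3) = -1/581 + (-72 + 24*√3) = -41833/581 + 24*√3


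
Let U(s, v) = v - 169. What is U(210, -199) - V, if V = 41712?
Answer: -42080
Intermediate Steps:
U(s, v) = -169 + v
U(210, -199) - V = (-169 - 199) - 1*41712 = -368 - 41712 = -42080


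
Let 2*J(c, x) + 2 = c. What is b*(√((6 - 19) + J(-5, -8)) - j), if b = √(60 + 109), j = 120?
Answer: -1560 + 13*I*√66/2 ≈ -1560.0 + 52.806*I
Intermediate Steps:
J(c, x) = -1 + c/2
b = 13 (b = √169 = 13)
b*(√((6 - 19) + J(-5, -8)) - j) = 13*(√((6 - 19) + (-1 + (½)*(-5))) - 1*120) = 13*(√(-13 + (-1 - 5/2)) - 120) = 13*(√(-13 - 7/2) - 120) = 13*(√(-33/2) - 120) = 13*(I*√66/2 - 120) = 13*(-120 + I*√66/2) = -1560 + 13*I*√66/2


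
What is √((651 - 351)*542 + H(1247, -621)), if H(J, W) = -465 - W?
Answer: 6*√4521 ≈ 403.43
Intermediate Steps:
√((651 - 351)*542 + H(1247, -621)) = √((651 - 351)*542 + (-465 - 1*(-621))) = √(300*542 + (-465 + 621)) = √(162600 + 156) = √162756 = 6*√4521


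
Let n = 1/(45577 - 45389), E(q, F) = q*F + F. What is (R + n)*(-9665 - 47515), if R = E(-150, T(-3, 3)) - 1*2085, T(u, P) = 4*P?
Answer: 10408518285/47 ≈ 2.2146e+8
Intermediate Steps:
E(q, F) = F + F*q (E(q, F) = F*q + F = F + F*q)
n = 1/188 ≈ 0.0053191
R = -3873 (R = (4*3)*(1 - 150) - 1*2085 = 12*(-149) - 2085 = -1788 - 2085 = -3873)
(R + n)*(-9665 - 47515) = (-3873 + 1/188)*(-9665 - 47515) = -728123/188*(-57180) = 10408518285/47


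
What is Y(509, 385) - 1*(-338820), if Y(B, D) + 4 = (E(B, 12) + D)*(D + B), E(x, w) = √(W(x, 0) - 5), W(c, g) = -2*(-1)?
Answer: 683006 + 894*I*√3 ≈ 6.8301e+5 + 1548.5*I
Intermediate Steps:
W(c, g) = 2
E(x, w) = I*√3 (E(x, w) = √(2 - 5) = √(-3) = I*√3)
Y(B, D) = -4 + (B + D)*(D + I*√3) (Y(B, D) = -4 + (I*√3 + D)*(D + B) = -4 + (D + I*√3)*(B + D) = -4 + (B + D)*(D + I*√3))
Y(509, 385) - 1*(-338820) = (-4 + 385² + 509*385 + I*509*√3 + I*385*√3) - 1*(-338820) = (-4 + 148225 + 195965 + 509*I*√3 + 385*I*√3) + 338820 = (344186 + 894*I*√3) + 338820 = 683006 + 894*I*√3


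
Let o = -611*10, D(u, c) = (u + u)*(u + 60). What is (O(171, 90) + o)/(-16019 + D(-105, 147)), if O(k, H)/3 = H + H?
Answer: 5570/6569 ≈ 0.84792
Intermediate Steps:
O(k, H) = 6*H (O(k, H) = 3*(H + H) = 3*(2*H) = 6*H)
D(u, c) = 2*u*(60 + u) (D(u, c) = (2*u)*(60 + u) = 2*u*(60 + u))
o = -6110
(O(171, 90) + o)/(-16019 + D(-105, 147)) = (6*90 - 6110)/(-16019 + 2*(-105)*(60 - 105)) = (540 - 6110)/(-16019 + 2*(-105)*(-45)) = -5570/(-16019 + 9450) = -5570/(-6569) = -5570*(-1/6569) = 5570/6569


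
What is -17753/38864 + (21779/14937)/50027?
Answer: -13265141398091/29041252212336 ≈ -0.45677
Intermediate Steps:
-17753/38864 + (21779/14937)/50027 = -17753*1/38864 + (21779*(1/14937))*(1/50027) = -17753/38864 + (21779/14937)*(1/50027) = -17753/38864 + 21779/747253299 = -13265141398091/29041252212336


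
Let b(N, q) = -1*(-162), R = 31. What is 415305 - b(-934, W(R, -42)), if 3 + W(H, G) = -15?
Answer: 415143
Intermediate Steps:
W(H, G) = -18 (W(H, G) = -3 - 15 = -18)
b(N, q) = 162
415305 - b(-934, W(R, -42)) = 415305 - 1*162 = 415305 - 162 = 415143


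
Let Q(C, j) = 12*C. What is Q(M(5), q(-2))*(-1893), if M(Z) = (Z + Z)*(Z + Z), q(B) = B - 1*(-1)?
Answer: -2271600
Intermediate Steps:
q(B) = 1 + B (q(B) = B + 1 = 1 + B)
M(Z) = 4*Z² (M(Z) = (2*Z)*(2*Z) = 4*Z²)
Q(M(5), q(-2))*(-1893) = (12*(4*5²))*(-1893) = (12*(4*25))*(-1893) = (12*100)*(-1893) = 1200*(-1893) = -2271600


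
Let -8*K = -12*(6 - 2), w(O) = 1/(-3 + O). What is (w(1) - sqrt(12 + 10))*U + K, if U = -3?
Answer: 15/2 + 3*sqrt(22) ≈ 21.571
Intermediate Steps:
K = 6 (K = -(-3)*(6 - 2)/2 = -(-3)*4/2 = -1/8*(-48) = 6)
(w(1) - sqrt(12 + 10))*U + K = (1/(-3 + 1) - sqrt(12 + 10))*(-3) + 6 = (1/(-2) - sqrt(22))*(-3) + 6 = (-1/2 - sqrt(22))*(-3) + 6 = (3/2 + 3*sqrt(22)) + 6 = 15/2 + 3*sqrt(22)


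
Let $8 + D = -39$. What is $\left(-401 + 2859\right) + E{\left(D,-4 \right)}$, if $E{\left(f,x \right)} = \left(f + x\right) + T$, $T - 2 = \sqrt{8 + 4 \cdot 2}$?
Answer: $2413$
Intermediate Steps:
$D = -47$ ($D = -8 - 39 = -47$)
$T = 6$ ($T = 2 + \sqrt{8 + 4 \cdot 2} = 2 + \sqrt{8 + 8} = 2 + \sqrt{16} = 2 + 4 = 6$)
$E{\left(f,x \right)} = 6 + f + x$ ($E{\left(f,x \right)} = \left(f + x\right) + 6 = 6 + f + x$)
$\left(-401 + 2859\right) + E{\left(D,-4 \right)} = \left(-401 + 2859\right) - 45 = 2458 - 45 = 2413$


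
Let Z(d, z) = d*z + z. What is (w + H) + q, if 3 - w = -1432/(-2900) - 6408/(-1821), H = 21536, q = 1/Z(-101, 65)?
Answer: 2464022457337/114419500 ≈ 21535.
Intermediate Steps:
Z(d, z) = z + d*z
q = -1/6500 (q = 1/(65*(1 - 101)) = 1/(65*(-100)) = 1/(-6500) = -1/6500 ≈ -0.00015385)
w = -445681/440075 (w = 3 - (-1432/(-2900) - 6408/(-1821)) = 3 - (-1432*(-1/2900) - 6408*(-1/1821)) = 3 - (358/725 + 2136/607) = 3 - 1*1765906/440075 = 3 - 1765906/440075 = -445681/440075 ≈ -1.0127)
(w + H) + q = (-445681/440075 + 21536) - 1/6500 = 9477009519/440075 - 1/6500 = 2464022457337/114419500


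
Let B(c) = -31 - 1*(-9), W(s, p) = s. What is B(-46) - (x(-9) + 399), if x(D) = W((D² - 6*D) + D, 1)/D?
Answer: -407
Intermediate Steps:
B(c) = -22 (B(c) = -31 + 9 = -22)
x(D) = (D² - 5*D)/D (x(D) = ((D² - 6*D) + D)/D = (D² - 5*D)/D)
B(-46) - (x(-9) + 399) = -22 - ((-5 - 9) + 399) = -22 - (-14 + 399) = -22 - 1*385 = -22 - 385 = -407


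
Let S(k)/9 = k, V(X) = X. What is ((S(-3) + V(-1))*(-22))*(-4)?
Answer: -2464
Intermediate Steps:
S(k) = 9*k
((S(-3) + V(-1))*(-22))*(-4) = ((9*(-3) - 1)*(-22))*(-4) = ((-27 - 1)*(-22))*(-4) = -28*(-22)*(-4) = 616*(-4) = -2464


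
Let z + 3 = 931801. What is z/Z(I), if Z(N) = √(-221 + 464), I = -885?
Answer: 931798*√3/27 ≈ 59775.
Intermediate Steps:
z = 931798 (z = -3 + 931801 = 931798)
Z(N) = 9*√3 (Z(N) = √243 = 9*√3)
z/Z(I) = 931798/((9*√3)) = 931798*(√3/27) = 931798*√3/27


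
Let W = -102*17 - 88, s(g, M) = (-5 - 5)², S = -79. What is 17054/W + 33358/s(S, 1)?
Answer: 14768219/45550 ≈ 324.22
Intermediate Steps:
s(g, M) = 100 (s(g, M) = (-10)² = 100)
W = -1822 (W = -1734 - 88 = -1822)
17054/W + 33358/s(S, 1) = 17054/(-1822) + 33358/100 = 17054*(-1/1822) + 33358*(1/100) = -8527/911 + 16679/50 = 14768219/45550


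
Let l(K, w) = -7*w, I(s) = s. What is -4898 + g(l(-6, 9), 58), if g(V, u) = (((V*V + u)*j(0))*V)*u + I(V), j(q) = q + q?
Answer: -4961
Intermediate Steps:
j(q) = 2*q
g(V, u) = V (g(V, u) = (((V*V + u)*(2*0))*V)*u + V = (((V² + u)*0)*V)*u + V = (((u + V²)*0)*V)*u + V = (0*V)*u + V = 0*u + V = 0 + V = V)
-4898 + g(l(-6, 9), 58) = -4898 - 7*9 = -4898 - 63 = -4961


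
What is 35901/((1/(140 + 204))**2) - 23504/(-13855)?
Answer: 58861315120784/13855 ≈ 4.2484e+9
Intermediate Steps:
35901/((1/(140 + 204))**2) - 23504/(-13855) = 35901/((1/344)**2) - 23504*(-1/13855) = 35901/((1/344)**2) + 23504/13855 = 35901/(1/118336) + 23504/13855 = 35901*118336 + 23504/13855 = 4248380736 + 23504/13855 = 58861315120784/13855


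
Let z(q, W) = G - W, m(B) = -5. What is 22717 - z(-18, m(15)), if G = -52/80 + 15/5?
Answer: 454193/20 ≈ 22710.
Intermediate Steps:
G = 47/20 (G = -52*1/80 + 15*(1/5) = -13/20 + 3 = 47/20 ≈ 2.3500)
z(q, W) = 47/20 - W
22717 - z(-18, m(15)) = 22717 - (47/20 - 1*(-5)) = 22717 - (47/20 + 5) = 22717 - 1*147/20 = 22717 - 147/20 = 454193/20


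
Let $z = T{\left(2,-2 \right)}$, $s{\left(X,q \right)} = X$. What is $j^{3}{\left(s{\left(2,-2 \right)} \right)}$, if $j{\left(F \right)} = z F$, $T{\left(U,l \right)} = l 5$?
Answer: $-8000$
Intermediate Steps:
$T{\left(U,l \right)} = 5 l$
$z = -10$ ($z = 5 \left(-2\right) = -10$)
$j{\left(F \right)} = - 10 F$
$j^{3}{\left(s{\left(2,-2 \right)} \right)} = \left(\left(-10\right) 2\right)^{3} = \left(-20\right)^{3} = -8000$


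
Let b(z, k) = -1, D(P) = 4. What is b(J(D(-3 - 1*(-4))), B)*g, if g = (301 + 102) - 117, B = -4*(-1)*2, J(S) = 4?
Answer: -286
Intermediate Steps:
B = 8 (B = 4*2 = 8)
g = 286 (g = 403 - 117 = 286)
b(J(D(-3 - 1*(-4))), B)*g = -1*286 = -286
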